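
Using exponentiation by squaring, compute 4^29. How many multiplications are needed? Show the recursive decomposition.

Computing 4^29 by squaring (build up from 4^1; each line after the first costs one multiplication):

4^1 = 4
4^2 = (4^1)^2 = 4^2 = 16
4^3 = 4 * 4^2 = 4 * 16 = 64
4^6 = (4^3)^2 = 64^2 = 4096
4^7 = 4 * 4^6 = 4 * 4096 = 16384
4^14 = (4^7)^2 = 16384^2 = 268435456
4^28 = (4^14)^2 = 268435456^2 = 72057594037927936
4^29 = 4 * 4^28 = 4 * 72057594037927936 = 288230376151711744

Result: 288230376151711744
Multiplications needed: 7 (7 lines after 4^1)

4^29 = 288230376151711744. Using exponentiation by squaring, this requires 7 multiplications. The key idea: if the exponent is even, square the half-power; if odd, multiply by the base once.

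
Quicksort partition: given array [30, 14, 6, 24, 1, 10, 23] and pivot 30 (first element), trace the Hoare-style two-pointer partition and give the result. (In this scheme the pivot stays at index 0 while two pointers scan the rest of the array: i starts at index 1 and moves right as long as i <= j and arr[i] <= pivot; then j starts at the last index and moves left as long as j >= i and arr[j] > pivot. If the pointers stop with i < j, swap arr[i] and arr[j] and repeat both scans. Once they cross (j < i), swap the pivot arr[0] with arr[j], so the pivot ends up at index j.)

Hoare-style two-pointer partition with pivot = 30:

Initial array: [30, 14, 6, 24, 1, 10, 23]

Pointers start at i = 1, j = 6.
i ends at 7, j ends at 6: the pointers have crossed (j < i), so scanning stops.

Swap pivot arr[0] with arr[6] to place pivot at position 6: [23, 14, 6, 24, 1, 10, 30]
Pivot position: 6

After partitioning with pivot 30, the array becomes [23, 14, 6, 24, 1, 10, 30]. The pivot is placed at index 6. All elements to the left of the pivot are <= 30, and all elements to the right are > 30.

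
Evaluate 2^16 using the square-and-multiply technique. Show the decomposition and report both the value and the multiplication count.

Computing 2^16 by squaring (build up from 2^1; each line after the first costs one multiplication):

2^1 = 2
2^2 = (2^1)^2 = 2^2 = 4
2^4 = (2^2)^2 = 4^2 = 16
2^8 = (2^4)^2 = 16^2 = 256
2^16 = (2^8)^2 = 256^2 = 65536

Result: 65536
Multiplications needed: 4 (4 lines after 2^1)

2^16 = 65536. Using exponentiation by squaring, this requires 4 multiplications. The key idea: if the exponent is even, square the half-power; if odd, multiply by the base once.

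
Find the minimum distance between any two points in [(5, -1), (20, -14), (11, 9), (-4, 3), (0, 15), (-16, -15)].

Computing all pairwise distances among 6 points:

d((5, -1), (20, -14)) = 19.8494
d((5, -1), (11, 9)) = 11.6619
d((5, -1), (-4, 3)) = 9.8489 <-- minimum
d((5, -1), (0, 15)) = 16.7631
d((5, -1), (-16, -15)) = 25.2389
d((20, -14), (11, 9)) = 24.6982
d((20, -14), (-4, 3)) = 29.4109
d((20, -14), (0, 15)) = 35.2278
d((20, -14), (-16, -15)) = 36.0139
d((11, 9), (-4, 3)) = 16.1555
d((11, 9), (0, 15)) = 12.53
d((11, 9), (-16, -15)) = 36.1248
d((-4, 3), (0, 15)) = 12.6491
d((-4, 3), (-16, -15)) = 21.6333
d((0, 15), (-16, -15)) = 34.0

Closest pair: (5, -1) and (-4, 3) with distance 9.8489

The closest pair is (5, -1) and (-4, 3) with Euclidean distance 9.8489. For 6 points, brute-force pairwise comparison is shown above. For large n, the divide-and-conquer algorithm (sort by x, recurse on halves, check the dividing strip) achieves O(n log n).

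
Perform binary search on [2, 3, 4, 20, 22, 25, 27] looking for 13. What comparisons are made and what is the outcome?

Binary search for 13 in [2, 3, 4, 20, 22, 25, 27]:

lo=0, hi=6, mid=3, arr[mid]=20 -> 20 > 13, search left half
lo=0, hi=2, mid=1, arr[mid]=3 -> 3 < 13, search right half
lo=2, hi=2, mid=2, arr[mid]=4 -> 4 < 13, search right half
lo=3 > hi=2, target 13 not found

Binary search determines that 13 is not in the array after 3 comparisons. The search space was exhausted without finding the target.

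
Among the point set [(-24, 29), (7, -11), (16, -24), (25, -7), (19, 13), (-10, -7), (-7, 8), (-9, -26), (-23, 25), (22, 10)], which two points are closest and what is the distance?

Computing all pairwise distances among 10 points:

d((-24, 29), (7, -11)) = 50.6063
d((-24, 29), (16, -24)) = 66.4003
d((-24, 29), (25, -7)) = 60.803
d((-24, 29), (19, 13)) = 45.8803
d((-24, 29), (-10, -7)) = 38.6264
d((-24, 29), (-7, 8)) = 27.0185
d((-24, 29), (-9, -26)) = 57.0088
d((-24, 29), (-23, 25)) = 4.1231 <-- minimum
d((-24, 29), (22, 10)) = 49.7695
d((7, -11), (16, -24)) = 15.8114
d((7, -11), (25, -7)) = 18.4391
d((7, -11), (19, 13)) = 26.8328
d((7, -11), (-10, -7)) = 17.4642
d((7, -11), (-7, 8)) = 23.6008
d((7, -11), (-9, -26)) = 21.9317
d((7, -11), (-23, 25)) = 46.8615
d((7, -11), (22, 10)) = 25.807
d((16, -24), (25, -7)) = 19.2354
d((16, -24), (19, 13)) = 37.1214
d((16, -24), (-10, -7)) = 31.0644
d((16, -24), (-7, 8)) = 39.4081
d((16, -24), (-9, -26)) = 25.0799
d((16, -24), (-23, 25)) = 62.6259
d((16, -24), (22, 10)) = 34.5254
d((25, -7), (19, 13)) = 20.8806
d((25, -7), (-10, -7)) = 35.0
d((25, -7), (-7, 8)) = 35.3412
d((25, -7), (-9, -26)) = 38.9487
d((25, -7), (-23, 25)) = 57.6888
d((25, -7), (22, 10)) = 17.2627
d((19, 13), (-10, -7)) = 35.2278
d((19, 13), (-7, 8)) = 26.4764
d((19, 13), (-9, -26)) = 48.0104
d((19, 13), (-23, 25)) = 43.6807
d((19, 13), (22, 10)) = 4.2426
d((-10, -7), (-7, 8)) = 15.2971
d((-10, -7), (-9, -26)) = 19.0263
d((-10, -7), (-23, 25)) = 34.5398
d((-10, -7), (22, 10)) = 36.2353
d((-7, 8), (-9, -26)) = 34.0588
d((-7, 8), (-23, 25)) = 23.3452
d((-7, 8), (22, 10)) = 29.0689
d((-9, -26), (-23, 25)) = 52.8867
d((-9, -26), (22, 10)) = 47.5079
d((-23, 25), (22, 10)) = 47.4342

Closest pair: (-24, 29) and (-23, 25) with distance 4.1231

The closest pair is (-24, 29) and (-23, 25) with Euclidean distance 4.1231. For 10 points, brute-force pairwise comparison is shown above. For large n, the divide-and-conquer algorithm (sort by x, recurse on halves, check the dividing strip) achieves O(n log n).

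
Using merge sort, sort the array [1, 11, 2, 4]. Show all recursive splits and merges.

Merge sort trace:

Split: [1, 11, 2, 4] -> [1, 11] and [2, 4]
  Split: [1, 11] -> [1] and [11]
  Merge: [1] + [11] -> [1, 11]
  Split: [2, 4] -> [2] and [4]
  Merge: [2] + [4] -> [2, 4]
Merge: [1, 11] + [2, 4] -> [1, 2, 4, 11]

Final sorted array: [1, 2, 4, 11]

The merge sort proceeds by recursively splitting the array and merging sorted halves.
After all merges, the sorted array is [1, 2, 4, 11].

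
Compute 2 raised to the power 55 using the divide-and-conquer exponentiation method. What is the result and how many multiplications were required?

Computing 2^55 by squaring (build up from 2^1; each line after the first costs one multiplication):

2^1 = 2
2^2 = (2^1)^2 = 2^2 = 4
2^3 = 2 * 2^2 = 2 * 4 = 8
2^6 = (2^3)^2 = 8^2 = 64
2^12 = (2^6)^2 = 64^2 = 4096
2^13 = 2 * 2^12 = 2 * 4096 = 8192
2^26 = (2^13)^2 = 8192^2 = 67108864
2^27 = 2 * 2^26 = 2 * 67108864 = 134217728
2^54 = (2^27)^2 = 134217728^2 = 18014398509481984
2^55 = 2 * 2^54 = 2 * 18014398509481984 = 36028797018963968

Result: 36028797018963968
Multiplications needed: 9 (9 lines after 2^1)

2^55 = 36028797018963968. Using exponentiation by squaring, this requires 9 multiplications. The key idea: if the exponent is even, square the half-power; if odd, multiply by the base once.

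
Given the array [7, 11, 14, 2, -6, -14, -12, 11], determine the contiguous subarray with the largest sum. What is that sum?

Using Kadane's algorithm on [7, 11, 14, 2, -6, -14, -12, 11]:

Scanning through the array:
Position 1 (value 11): max_ending_here = 18, max_so_far = 18
Position 2 (value 14): max_ending_here = 32, max_so_far = 32
Position 3 (value 2): max_ending_here = 34, max_so_far = 34
Position 4 (value -6): max_ending_here = 28, max_so_far = 34
Position 5 (value -14): max_ending_here = 14, max_so_far = 34
Position 6 (value -12): max_ending_here = 2, max_so_far = 34
Position 7 (value 11): max_ending_here = 13, max_so_far = 34

Maximum subarray: [7, 11, 14, 2]
Maximum sum: 34

The maximum subarray is [7, 11, 14, 2] with sum 34. This subarray runs from index 0 to index 3.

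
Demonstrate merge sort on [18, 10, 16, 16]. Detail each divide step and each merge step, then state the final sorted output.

Merge sort trace:

Split: [18, 10, 16, 16] -> [18, 10] and [16, 16]
  Split: [18, 10] -> [18] and [10]
  Merge: [18] + [10] -> [10, 18]
  Split: [16, 16] -> [16] and [16]
  Merge: [16] + [16] -> [16, 16]
Merge: [10, 18] + [16, 16] -> [10, 16, 16, 18]

Final sorted array: [10, 16, 16, 18]

The merge sort proceeds by recursively splitting the array and merging sorted halves.
After all merges, the sorted array is [10, 16, 16, 18].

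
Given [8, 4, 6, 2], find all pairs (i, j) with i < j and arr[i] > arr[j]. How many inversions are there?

Finding inversions in [8, 4, 6, 2]:

(0, 1): arr[0]=8 > arr[1]=4
(0, 2): arr[0]=8 > arr[2]=6
(0, 3): arr[0]=8 > arr[3]=2
(1, 3): arr[1]=4 > arr[3]=2
(2, 3): arr[2]=6 > arr[3]=2

Total inversions: 5

The array has 5 inversion(s): (0,1), (0,2), (0,3), (1,3), (2,3). Each pair (i,j) satisfies i < j and arr[i] > arr[j].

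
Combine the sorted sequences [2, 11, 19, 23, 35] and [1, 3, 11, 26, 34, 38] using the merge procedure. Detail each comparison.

Merging process:

Compare 2 vs 1: take 1 from right. Merged: [1]
Compare 2 vs 3: take 2 from left. Merged: [1, 2]
Compare 11 vs 3: take 3 from right. Merged: [1, 2, 3]
Compare 11 vs 11: take 11 from left. Merged: [1, 2, 3, 11]
Compare 19 vs 11: take 11 from right. Merged: [1, 2, 3, 11, 11]
Compare 19 vs 26: take 19 from left. Merged: [1, 2, 3, 11, 11, 19]
Compare 23 vs 26: take 23 from left. Merged: [1, 2, 3, 11, 11, 19, 23]
Compare 35 vs 26: take 26 from right. Merged: [1, 2, 3, 11, 11, 19, 23, 26]
Compare 35 vs 34: take 34 from right. Merged: [1, 2, 3, 11, 11, 19, 23, 26, 34]
Compare 35 vs 38: take 35 from left. Merged: [1, 2, 3, 11, 11, 19, 23, 26, 34, 35]
Append remaining from right: [38]. Merged: [1, 2, 3, 11, 11, 19, 23, 26, 34, 35, 38]

Final merged array: [1, 2, 3, 11, 11, 19, 23, 26, 34, 35, 38]
Total comparisons: 10

The merged array is [1, 2, 3, 11, 11, 19, 23, 26, 34, 35, 38], requiring 10 comparisons. The merge step runs in O(n) time where n is the total number of elements.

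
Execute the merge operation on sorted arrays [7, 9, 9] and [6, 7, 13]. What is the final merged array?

Merging process:

Compare 7 vs 6: take 6 from right. Merged: [6]
Compare 7 vs 7: take 7 from left. Merged: [6, 7]
Compare 9 vs 7: take 7 from right. Merged: [6, 7, 7]
Compare 9 vs 13: take 9 from left. Merged: [6, 7, 7, 9]
Compare 9 vs 13: take 9 from left. Merged: [6, 7, 7, 9, 9]
Append remaining from right: [13]. Merged: [6, 7, 7, 9, 9, 13]

Final merged array: [6, 7, 7, 9, 9, 13]
Total comparisons: 5

The merged array is [6, 7, 7, 9, 9, 13], requiring 5 comparisons. The merge step runs in O(n) time where n is the total number of elements.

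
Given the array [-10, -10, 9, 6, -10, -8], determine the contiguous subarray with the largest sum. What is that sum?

Using Kadane's algorithm on [-10, -10, 9, 6, -10, -8]:

Scanning through the array:
Position 1 (value -10): max_ending_here = -10, max_so_far = -10
Position 2 (value 9): max_ending_here = 9, max_so_far = 9
Position 3 (value 6): max_ending_here = 15, max_so_far = 15
Position 4 (value -10): max_ending_here = 5, max_so_far = 15
Position 5 (value -8): max_ending_here = -3, max_so_far = 15

Maximum subarray: [9, 6]
Maximum sum: 15

The maximum subarray is [9, 6] with sum 15. This subarray runs from index 2 to index 3.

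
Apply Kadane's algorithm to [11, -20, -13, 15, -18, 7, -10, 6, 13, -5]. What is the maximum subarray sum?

Using Kadane's algorithm on [11, -20, -13, 15, -18, 7, -10, 6, 13, -5]:

Scanning through the array:
Position 1 (value -20): max_ending_here = -9, max_so_far = 11
Position 2 (value -13): max_ending_here = -13, max_so_far = 11
Position 3 (value 15): max_ending_here = 15, max_so_far = 15
Position 4 (value -18): max_ending_here = -3, max_so_far = 15
Position 5 (value 7): max_ending_here = 7, max_so_far = 15
Position 6 (value -10): max_ending_here = -3, max_so_far = 15
Position 7 (value 6): max_ending_here = 6, max_so_far = 15
Position 8 (value 13): max_ending_here = 19, max_so_far = 19
Position 9 (value -5): max_ending_here = 14, max_so_far = 19

Maximum subarray: [6, 13]
Maximum sum: 19

The maximum subarray is [6, 13] with sum 19. This subarray runs from index 7 to index 8.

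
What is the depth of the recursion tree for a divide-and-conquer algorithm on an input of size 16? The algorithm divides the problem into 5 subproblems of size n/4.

For divide and conquer with division factor 4:

Problem sizes at each level:
Level 0: 16
Level 1: 4
Level 2: 1

The root is level 0 and the size-1 base case is level 2 (the tree spans levels 0 through 2, i.e. 3 levels counting the root), so the depth is the number of divisions: log_4(16) = 2

The recursion tree depth is log_4(16) = 2. At each level, the problem size is divided by 4, so it takes 2 divisions to reduce to a base case of size 1. The algorithm makes 5 recursive calls at each level.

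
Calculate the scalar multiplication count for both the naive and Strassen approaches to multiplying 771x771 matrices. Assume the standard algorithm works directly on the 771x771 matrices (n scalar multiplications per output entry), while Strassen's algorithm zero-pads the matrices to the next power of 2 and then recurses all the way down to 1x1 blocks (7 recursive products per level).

Matrix multiplication for 771x771 matrices:

Strassen's algorithm requires power-of-2 dimensions. Pad 771x771 to 1024x1024 (next power of 2).

Standard algorithm: 771^3 = 458314011 multiplications
Strassen's algorithm: 7^(log2(1024)) = 7^10 = 282475249 multiplications
Savings: 458314011 - 282475249 = 175838762 multiplications

Standard: 458314011 multiplications (771^3). Strassen: 282475249 multiplications (7^10, after padding to 1024x1024). Strassen reduces 8 recursive multiplications to 7 at each level.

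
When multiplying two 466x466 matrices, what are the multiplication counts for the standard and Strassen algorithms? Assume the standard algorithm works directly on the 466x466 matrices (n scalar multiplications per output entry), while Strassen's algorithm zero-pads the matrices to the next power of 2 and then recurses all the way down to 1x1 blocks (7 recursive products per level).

Matrix multiplication for 466x466 matrices:

Strassen's algorithm requires power-of-2 dimensions. Pad 466x466 to 512x512 (next power of 2).

Standard algorithm: 466^3 = 101194696 multiplications
Strassen's algorithm: 7^(log2(512)) = 7^9 = 40353607 multiplications
Savings: 101194696 - 40353607 = 60841089 multiplications

Standard: 101194696 multiplications (466^3). Strassen: 40353607 multiplications (7^9, after padding to 512x512). Strassen reduces 8 recursive multiplications to 7 at each level.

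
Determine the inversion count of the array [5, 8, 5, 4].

Finding inversions in [5, 8, 5, 4]:

(0, 3): arr[0]=5 > arr[3]=4
(1, 2): arr[1]=8 > arr[2]=5
(1, 3): arr[1]=8 > arr[3]=4
(2, 3): arr[2]=5 > arr[3]=4

Total inversions: 4

The array has 4 inversion(s): (0,3), (1,2), (1,3), (2,3). Each pair (i,j) satisfies i < j and arr[i] > arr[j].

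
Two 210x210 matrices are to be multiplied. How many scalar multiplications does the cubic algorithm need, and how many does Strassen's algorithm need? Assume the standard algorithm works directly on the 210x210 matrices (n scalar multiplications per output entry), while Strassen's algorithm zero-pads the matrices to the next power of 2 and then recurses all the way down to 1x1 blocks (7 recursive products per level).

Matrix multiplication for 210x210 matrices:

Strassen's algorithm requires power-of-2 dimensions. Pad 210x210 to 256x256 (next power of 2).

Standard algorithm: 210^3 = 9261000 multiplications
Strassen's algorithm: 7^(log2(256)) = 7^8 = 5764801 multiplications
Savings: 9261000 - 5764801 = 3496199 multiplications

Standard: 9261000 multiplications (210^3). Strassen: 5764801 multiplications (7^8, after padding to 256x256). Strassen reduces 8 recursive multiplications to 7 at each level.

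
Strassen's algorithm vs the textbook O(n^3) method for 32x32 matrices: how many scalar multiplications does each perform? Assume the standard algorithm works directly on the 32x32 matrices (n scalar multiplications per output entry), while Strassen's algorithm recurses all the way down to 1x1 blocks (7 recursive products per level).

Matrix multiplication for 32x32 matrices:

Standard algorithm: 32^3 = 32768 multiplications
Strassen's algorithm: 7^(log2(32)) = 7^5 = 16807 multiplications
Savings: 32768 - 16807 = 15961 multiplications

Standard: 32768 multiplications (32^3). Strassen: 16807 multiplications (7^5). Strassen reduces 8 recursive multiplications to 7 at each level.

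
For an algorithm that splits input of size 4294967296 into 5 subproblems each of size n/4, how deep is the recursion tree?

For divide and conquer with division factor 4:

Problem sizes at each level:
Level 0: 4294967296
Level 1: 1073741824
Level 2: 268435456
Level 3: 67108864
Level 4: 16777216
Level 5: 4194304
Level 6: 1048576
Level 7: 262144
Level 8: 65536
Level 9: 16384
Level 10: 4096
Level 11: 1024
Level 12: 256
Level 13: 64
Level 14: 16
Level 15: 4
Level 16: 1

The root is level 0 and the size-1 base case is level 16 (the tree spans levels 0 through 16, i.e. 17 levels counting the root), so the depth is the number of divisions: log_4(4294967296) = 16

The recursion tree depth is log_4(4294967296) = 16. At each level, the problem size is divided by 4, so it takes 16 divisions to reduce to a base case of size 1. The algorithm makes 5 recursive calls at each level.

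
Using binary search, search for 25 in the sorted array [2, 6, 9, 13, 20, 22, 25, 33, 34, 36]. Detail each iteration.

Binary search for 25 in [2, 6, 9, 13, 20, 22, 25, 33, 34, 36]:

lo=0, hi=9, mid=4, arr[mid]=20 -> 20 < 25, search right half
lo=5, hi=9, mid=7, arr[mid]=33 -> 33 > 25, search left half
lo=5, hi=6, mid=5, arr[mid]=22 -> 22 < 25, search right half
lo=6, hi=6, mid=6, arr[mid]=25 -> Found target at index 6!

Binary search finds 25 at index 6 after 4 comparisons. The search repeatedly halves the search space by comparing with the middle element.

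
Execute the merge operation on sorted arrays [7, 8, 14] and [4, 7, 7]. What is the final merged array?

Merging process:

Compare 7 vs 4: take 4 from right. Merged: [4]
Compare 7 vs 7: take 7 from left. Merged: [4, 7]
Compare 8 vs 7: take 7 from right. Merged: [4, 7, 7]
Compare 8 vs 7: take 7 from right. Merged: [4, 7, 7, 7]
Append remaining from left: [8, 14]. Merged: [4, 7, 7, 7, 8, 14]

Final merged array: [4, 7, 7, 7, 8, 14]
Total comparisons: 4

The merged array is [4, 7, 7, 7, 8, 14], requiring 4 comparisons. The merge step runs in O(n) time where n is the total number of elements.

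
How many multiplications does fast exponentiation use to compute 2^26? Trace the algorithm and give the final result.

Computing 2^26 by squaring (build up from 2^1; each line after the first costs one multiplication):

2^1 = 2
2^2 = (2^1)^2 = 2^2 = 4
2^3 = 2 * 2^2 = 2 * 4 = 8
2^6 = (2^3)^2 = 8^2 = 64
2^12 = (2^6)^2 = 64^2 = 4096
2^13 = 2 * 2^12 = 2 * 4096 = 8192
2^26 = (2^13)^2 = 8192^2 = 67108864

Result: 67108864
Multiplications needed: 6 (6 lines after 2^1)

2^26 = 67108864. Using exponentiation by squaring, this requires 6 multiplications. The key idea: if the exponent is even, square the half-power; if odd, multiply by the base once.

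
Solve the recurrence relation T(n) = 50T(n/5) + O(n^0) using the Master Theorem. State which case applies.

Master Theorem for T(n) = 50T(n/5) + O(n^0):

a = 50, b = 5, c = 0
log_b(a) = log_5(50) = 2.4307

Case 1: c = 0 < log_5(50) = 2.4307
T(n) = O(n^(log_5 50))

For T(n) = 50T(n/5) + O(n^0): log_5(50) = 2.4307. This is Case 1 of the Master Theorem (c < log_b(a), work dominated by leaves), giving O(n^(log_5 50)).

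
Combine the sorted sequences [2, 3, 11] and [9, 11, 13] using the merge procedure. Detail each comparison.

Merging process:

Compare 2 vs 9: take 2 from left. Merged: [2]
Compare 3 vs 9: take 3 from left. Merged: [2, 3]
Compare 11 vs 9: take 9 from right. Merged: [2, 3, 9]
Compare 11 vs 11: take 11 from left. Merged: [2, 3, 9, 11]
Append remaining from right: [11, 13]. Merged: [2, 3, 9, 11, 11, 13]

Final merged array: [2, 3, 9, 11, 11, 13]
Total comparisons: 4

The merged array is [2, 3, 9, 11, 11, 13], requiring 4 comparisons. The merge step runs in O(n) time where n is the total number of elements.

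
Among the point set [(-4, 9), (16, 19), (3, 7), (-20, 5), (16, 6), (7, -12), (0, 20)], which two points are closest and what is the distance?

Computing all pairwise distances among 7 points:

d((-4, 9), (16, 19)) = 22.3607
d((-4, 9), (3, 7)) = 7.2801 <-- minimum
d((-4, 9), (-20, 5)) = 16.4924
d((-4, 9), (16, 6)) = 20.2237
d((-4, 9), (7, -12)) = 23.7065
d((-4, 9), (0, 20)) = 11.7047
d((16, 19), (3, 7)) = 17.6918
d((16, 19), (-20, 5)) = 38.6264
d((16, 19), (16, 6)) = 13.0
d((16, 19), (7, -12)) = 32.28
d((16, 19), (0, 20)) = 16.0312
d((3, 7), (-20, 5)) = 23.0868
d((3, 7), (16, 6)) = 13.0384
d((3, 7), (7, -12)) = 19.4165
d((3, 7), (0, 20)) = 13.3417
d((-20, 5), (16, 6)) = 36.0139
d((-20, 5), (7, -12)) = 31.9061
d((-20, 5), (0, 20)) = 25.0
d((16, 6), (7, -12)) = 20.1246
d((16, 6), (0, 20)) = 21.2603
d((7, -12), (0, 20)) = 32.7567

Closest pair: (-4, 9) and (3, 7) with distance 7.2801

The closest pair is (-4, 9) and (3, 7) with Euclidean distance 7.2801. For 7 points, brute-force pairwise comparison is shown above. For large n, the divide-and-conquer algorithm (sort by x, recurse on halves, check the dividing strip) achieves O(n log n).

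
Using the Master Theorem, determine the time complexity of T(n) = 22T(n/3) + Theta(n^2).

Master Theorem for T(n) = 22T(n/3) + O(n^2):

a = 22, b = 3, c = 2
log_b(a) = log_3(22) = 2.8136

Case 1: c = 2 < log_3(22) = 2.8136
T(n) = O(n^(log_3 22))

For T(n) = 22T(n/3) + O(n^2): log_3(22) = 2.8136. This is Case 1 of the Master Theorem (c < log_b(a), work dominated by leaves), giving O(n^(log_3 22)).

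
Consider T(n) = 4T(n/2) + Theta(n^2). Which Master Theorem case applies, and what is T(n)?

Master Theorem for T(n) = 4T(n/2) + O(n^2):

a = 4, b = 2, c = 2
log_b(a) = log_2(4) = 2.0000

Case 2: c = 2 = log_2(4) = 2.0000
T(n) = O(n^2 log n) = O(n^2 log n)

For T(n) = 4T(n/2) + O(n^2): log_2(4) = 2.0000. This is Case 2 of the Master Theorem (c = log_b(a), equal work at all levels), giving O(n^2 log n).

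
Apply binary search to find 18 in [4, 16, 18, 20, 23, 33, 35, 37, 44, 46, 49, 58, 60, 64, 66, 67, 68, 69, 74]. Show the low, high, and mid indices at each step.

Binary search for 18 in [4, 16, 18, 20, 23, 33, 35, 37, 44, 46, 49, 58, 60, 64, 66, 67, 68, 69, 74]:

lo=0, hi=18, mid=9, arr[mid]=46 -> 46 > 18, search left half
lo=0, hi=8, mid=4, arr[mid]=23 -> 23 > 18, search left half
lo=0, hi=3, mid=1, arr[mid]=16 -> 16 < 18, search right half
lo=2, hi=3, mid=2, arr[mid]=18 -> Found target at index 2!

Binary search finds 18 at index 2 after 4 comparisons. The search repeatedly halves the search space by comparing with the middle element.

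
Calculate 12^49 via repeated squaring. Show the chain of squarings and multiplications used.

Computing 12^49 by squaring (build up from 12^1; each line after the first costs one multiplication):

12^1 = 12
12^2 = (12^1)^2 = 12^2 = 144
12^3 = 12 * 12^2 = 12 * 144 = 1728
12^6 = (12^3)^2 = 1728^2 = 2985984
12^12 = (12^6)^2 = 2985984^2 = 8916100448256
12^24 = (12^12)^2 = 8916100448256^2 = 79496847203390844133441536
12^48 = (12^24)^2 = 79496847203390844133441536^2 = 6319748715279270675921934218987893281199411530039296
12^49 = 12 * 12^48 = 12 * 6319748715279270675921934218987893281199411530039296 = 75836984583351248111063210627854719374392938360471552

Result: 75836984583351248111063210627854719374392938360471552
Multiplications needed: 7 (7 lines after 12^1)

12^49 = 75836984583351248111063210627854719374392938360471552. Using exponentiation by squaring, this requires 7 multiplications. The key idea: if the exponent is even, square the half-power; if odd, multiply by the base once.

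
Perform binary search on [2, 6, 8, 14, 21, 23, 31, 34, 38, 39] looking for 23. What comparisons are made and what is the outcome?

Binary search for 23 in [2, 6, 8, 14, 21, 23, 31, 34, 38, 39]:

lo=0, hi=9, mid=4, arr[mid]=21 -> 21 < 23, search right half
lo=5, hi=9, mid=7, arr[mid]=34 -> 34 > 23, search left half
lo=5, hi=6, mid=5, arr[mid]=23 -> Found target at index 5!

Binary search finds 23 at index 5 after 3 comparisons. The search repeatedly halves the search space by comparing with the middle element.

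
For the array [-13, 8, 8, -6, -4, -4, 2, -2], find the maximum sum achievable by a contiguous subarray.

Using Kadane's algorithm on [-13, 8, 8, -6, -4, -4, 2, -2]:

Scanning through the array:
Position 1 (value 8): max_ending_here = 8, max_so_far = 8
Position 2 (value 8): max_ending_here = 16, max_so_far = 16
Position 3 (value -6): max_ending_here = 10, max_so_far = 16
Position 4 (value -4): max_ending_here = 6, max_so_far = 16
Position 5 (value -4): max_ending_here = 2, max_so_far = 16
Position 6 (value 2): max_ending_here = 4, max_so_far = 16
Position 7 (value -2): max_ending_here = 2, max_so_far = 16

Maximum subarray: [8, 8]
Maximum sum: 16

The maximum subarray is [8, 8] with sum 16. This subarray runs from index 1 to index 2.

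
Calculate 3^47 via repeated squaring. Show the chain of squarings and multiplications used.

Computing 3^47 by squaring (build up from 3^1; each line after the first costs one multiplication):

3^1 = 3
3^2 = (3^1)^2 = 3^2 = 9
3^4 = (3^2)^2 = 9^2 = 81
3^5 = 3 * 3^4 = 3 * 81 = 243
3^10 = (3^5)^2 = 243^2 = 59049
3^11 = 3 * 3^10 = 3 * 59049 = 177147
3^22 = (3^11)^2 = 177147^2 = 31381059609
3^23 = 3 * 3^22 = 3 * 31381059609 = 94143178827
3^46 = (3^23)^2 = 94143178827^2 = 8862938119652501095929
3^47 = 3 * 3^46 = 3 * 8862938119652501095929 = 26588814358957503287787

Result: 26588814358957503287787
Multiplications needed: 9 (9 lines after 3^1)

3^47 = 26588814358957503287787. Using exponentiation by squaring, this requires 9 multiplications. The key idea: if the exponent is even, square the half-power; if odd, multiply by the base once.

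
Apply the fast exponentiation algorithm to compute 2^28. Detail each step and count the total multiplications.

Computing 2^28 by squaring (build up from 2^1; each line after the first costs one multiplication):

2^1 = 2
2^2 = (2^1)^2 = 2^2 = 4
2^3 = 2 * 2^2 = 2 * 4 = 8
2^6 = (2^3)^2 = 8^2 = 64
2^7 = 2 * 2^6 = 2 * 64 = 128
2^14 = (2^7)^2 = 128^2 = 16384
2^28 = (2^14)^2 = 16384^2 = 268435456

Result: 268435456
Multiplications needed: 6 (6 lines after 2^1)

2^28 = 268435456. Using exponentiation by squaring, this requires 6 multiplications. The key idea: if the exponent is even, square the half-power; if odd, multiply by the base once.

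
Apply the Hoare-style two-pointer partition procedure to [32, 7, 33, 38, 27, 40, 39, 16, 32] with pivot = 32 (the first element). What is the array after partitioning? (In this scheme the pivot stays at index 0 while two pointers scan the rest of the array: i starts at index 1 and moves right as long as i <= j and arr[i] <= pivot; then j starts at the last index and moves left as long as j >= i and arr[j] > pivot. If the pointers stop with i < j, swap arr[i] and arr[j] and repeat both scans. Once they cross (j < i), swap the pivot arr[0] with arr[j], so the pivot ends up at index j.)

Hoare-style two-pointer partition with pivot = 32:

Initial array: [32, 7, 33, 38, 27, 40, 39, 16, 32]

Pointers start at i = 1, j = 8.
i stops at index 2 (arr[2]=33 > 32), j stops at index 8 (arr[8]=32 <= 32): swap arr[2] and arr[8], array becomes [32, 7, 32, 38, 27, 40, 39, 16, 33]
i stops at index 3 (arr[3]=38 > 32), j stops at index 7 (arr[7]=16 <= 32): swap arr[3] and arr[7], array becomes [32, 7, 32, 16, 27, 40, 39, 38, 33]
i ends at 5, j ends at 4: the pointers have crossed (j < i), so scanning stops.

Swap pivot arr[0] with arr[4] to place pivot at position 4: [27, 7, 32, 16, 32, 40, 39, 38, 33]
Pivot position: 4

After partitioning with pivot 32, the array becomes [27, 7, 32, 16, 32, 40, 39, 38, 33]. The pivot is placed at index 4. All elements to the left of the pivot are <= 32, and all elements to the right are > 32.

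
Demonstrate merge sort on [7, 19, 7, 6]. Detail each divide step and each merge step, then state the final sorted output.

Merge sort trace:

Split: [7, 19, 7, 6] -> [7, 19] and [7, 6]
  Split: [7, 19] -> [7] and [19]
  Merge: [7] + [19] -> [7, 19]
  Split: [7, 6] -> [7] and [6]
  Merge: [7] + [6] -> [6, 7]
Merge: [7, 19] + [6, 7] -> [6, 7, 7, 19]

Final sorted array: [6, 7, 7, 19]

The merge sort proceeds by recursively splitting the array and merging sorted halves.
After all merges, the sorted array is [6, 7, 7, 19].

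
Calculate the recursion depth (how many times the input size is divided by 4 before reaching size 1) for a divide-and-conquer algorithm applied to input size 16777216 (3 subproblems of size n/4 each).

For divide and conquer with division factor 4:

Problem sizes at each level:
Level 0: 16777216
Level 1: 4194304
Level 2: 1048576
Level 3: 262144
Level 4: 65536
Level 5: 16384
Level 6: 4096
Level 7: 1024
Level 8: 256
Level 9: 64
Level 10: 16
Level 11: 4
Level 12: 1

The root is level 0 and the size-1 base case is level 12 (the tree spans levels 0 through 12, i.e. 13 levels counting the root), so the depth is the number of divisions: log_4(16777216) = 12

The recursion tree depth is log_4(16777216) = 12. At each level, the problem size is divided by 4, so it takes 12 divisions to reduce to a base case of size 1. The algorithm makes 3 recursive calls at each level.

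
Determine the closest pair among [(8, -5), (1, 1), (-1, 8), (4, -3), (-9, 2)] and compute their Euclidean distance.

Computing all pairwise distances among 5 points:

d((8, -5), (1, 1)) = 9.2195
d((8, -5), (-1, 8)) = 15.8114
d((8, -5), (4, -3)) = 4.4721 <-- minimum
d((8, -5), (-9, 2)) = 18.3848
d((1, 1), (-1, 8)) = 7.2801
d((1, 1), (4, -3)) = 5.0
d((1, 1), (-9, 2)) = 10.0499
d((-1, 8), (4, -3)) = 12.083
d((-1, 8), (-9, 2)) = 10.0
d((4, -3), (-9, 2)) = 13.9284

Closest pair: (8, -5) and (4, -3) with distance 4.4721

The closest pair is (8, -5) and (4, -3) with Euclidean distance 4.4721. For 5 points, brute-force pairwise comparison is shown above. For large n, the divide-and-conquer algorithm (sort by x, recurse on halves, check the dividing strip) achieves O(n log n).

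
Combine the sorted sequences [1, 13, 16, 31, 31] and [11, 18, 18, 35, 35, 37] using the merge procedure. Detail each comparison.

Merging process:

Compare 1 vs 11: take 1 from left. Merged: [1]
Compare 13 vs 11: take 11 from right. Merged: [1, 11]
Compare 13 vs 18: take 13 from left. Merged: [1, 11, 13]
Compare 16 vs 18: take 16 from left. Merged: [1, 11, 13, 16]
Compare 31 vs 18: take 18 from right. Merged: [1, 11, 13, 16, 18]
Compare 31 vs 18: take 18 from right. Merged: [1, 11, 13, 16, 18, 18]
Compare 31 vs 35: take 31 from left. Merged: [1, 11, 13, 16, 18, 18, 31]
Compare 31 vs 35: take 31 from left. Merged: [1, 11, 13, 16, 18, 18, 31, 31]
Append remaining from right: [35, 35, 37]. Merged: [1, 11, 13, 16, 18, 18, 31, 31, 35, 35, 37]

Final merged array: [1, 11, 13, 16, 18, 18, 31, 31, 35, 35, 37]
Total comparisons: 8

The merged array is [1, 11, 13, 16, 18, 18, 31, 31, 35, 35, 37], requiring 8 comparisons. The merge step runs in O(n) time where n is the total number of elements.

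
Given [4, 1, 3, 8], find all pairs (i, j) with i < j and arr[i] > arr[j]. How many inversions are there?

Finding inversions in [4, 1, 3, 8]:

(0, 1): arr[0]=4 > arr[1]=1
(0, 2): arr[0]=4 > arr[2]=3

Total inversions: 2

The array has 2 inversion(s): (0,1), (0,2). Each pair (i,j) satisfies i < j and arr[i] > arr[j].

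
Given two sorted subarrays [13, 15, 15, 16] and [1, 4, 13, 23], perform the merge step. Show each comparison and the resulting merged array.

Merging process:

Compare 13 vs 1: take 1 from right. Merged: [1]
Compare 13 vs 4: take 4 from right. Merged: [1, 4]
Compare 13 vs 13: take 13 from left. Merged: [1, 4, 13]
Compare 15 vs 13: take 13 from right. Merged: [1, 4, 13, 13]
Compare 15 vs 23: take 15 from left. Merged: [1, 4, 13, 13, 15]
Compare 15 vs 23: take 15 from left. Merged: [1, 4, 13, 13, 15, 15]
Compare 16 vs 23: take 16 from left. Merged: [1, 4, 13, 13, 15, 15, 16]
Append remaining from right: [23]. Merged: [1, 4, 13, 13, 15, 15, 16, 23]

Final merged array: [1, 4, 13, 13, 15, 15, 16, 23]
Total comparisons: 7

The merged array is [1, 4, 13, 13, 15, 15, 16, 23], requiring 7 comparisons. The merge step runs in O(n) time where n is the total number of elements.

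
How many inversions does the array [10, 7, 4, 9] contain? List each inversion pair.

Finding inversions in [10, 7, 4, 9]:

(0, 1): arr[0]=10 > arr[1]=7
(0, 2): arr[0]=10 > arr[2]=4
(0, 3): arr[0]=10 > arr[3]=9
(1, 2): arr[1]=7 > arr[2]=4

Total inversions: 4

The array has 4 inversion(s): (0,1), (0,2), (0,3), (1,2). Each pair (i,j) satisfies i < j and arr[i] > arr[j].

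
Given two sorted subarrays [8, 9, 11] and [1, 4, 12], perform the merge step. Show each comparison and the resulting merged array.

Merging process:

Compare 8 vs 1: take 1 from right. Merged: [1]
Compare 8 vs 4: take 4 from right. Merged: [1, 4]
Compare 8 vs 12: take 8 from left. Merged: [1, 4, 8]
Compare 9 vs 12: take 9 from left. Merged: [1, 4, 8, 9]
Compare 11 vs 12: take 11 from left. Merged: [1, 4, 8, 9, 11]
Append remaining from right: [12]. Merged: [1, 4, 8, 9, 11, 12]

Final merged array: [1, 4, 8, 9, 11, 12]
Total comparisons: 5

The merged array is [1, 4, 8, 9, 11, 12], requiring 5 comparisons. The merge step runs in O(n) time where n is the total number of elements.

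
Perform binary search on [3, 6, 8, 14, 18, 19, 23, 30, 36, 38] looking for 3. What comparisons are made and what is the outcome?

Binary search for 3 in [3, 6, 8, 14, 18, 19, 23, 30, 36, 38]:

lo=0, hi=9, mid=4, arr[mid]=18 -> 18 > 3, search left half
lo=0, hi=3, mid=1, arr[mid]=6 -> 6 > 3, search left half
lo=0, hi=0, mid=0, arr[mid]=3 -> Found target at index 0!

Binary search finds 3 at index 0 after 3 comparisons. The search repeatedly halves the search space by comparing with the middle element.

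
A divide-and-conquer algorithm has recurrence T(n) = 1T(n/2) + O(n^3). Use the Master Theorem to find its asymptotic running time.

Master Theorem for T(n) = 1T(n/2) + O(n^3):

a = 1, b = 2, c = 3
log_b(a) = log_2(1) = 0.0000

Case 3: c = 3 > log_2(1) = 0.0000
T(n) = O(n^3) = O(n^3)

For T(n) = 1T(n/2) + O(n^3): log_2(1) = 0.0000. This is Case 3 of the Master Theorem (c > log_b(a), work dominated by root), giving O(n^3).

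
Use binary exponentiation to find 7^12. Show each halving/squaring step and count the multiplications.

Computing 7^12 by squaring (build up from 7^1; each line after the first costs one multiplication):

7^1 = 7
7^2 = (7^1)^2 = 7^2 = 49
7^3 = 7 * 7^2 = 7 * 49 = 343
7^6 = (7^3)^2 = 343^2 = 117649
7^12 = (7^6)^2 = 117649^2 = 13841287201

Result: 13841287201
Multiplications needed: 4 (4 lines after 7^1)

7^12 = 13841287201. Using exponentiation by squaring, this requires 4 multiplications. The key idea: if the exponent is even, square the half-power; if odd, multiply by the base once.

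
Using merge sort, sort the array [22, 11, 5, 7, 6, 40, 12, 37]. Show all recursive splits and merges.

Merge sort trace:

Split: [22, 11, 5, 7, 6, 40, 12, 37] -> [22, 11, 5, 7] and [6, 40, 12, 37]
  Split: [22, 11, 5, 7] -> [22, 11] and [5, 7]
    Split: [22, 11] -> [22] and [11]
    Merge: [22] + [11] -> [11, 22]
    Split: [5, 7] -> [5] and [7]
    Merge: [5] + [7] -> [5, 7]
  Merge: [11, 22] + [5, 7] -> [5, 7, 11, 22]
  Split: [6, 40, 12, 37] -> [6, 40] and [12, 37]
    Split: [6, 40] -> [6] and [40]
    Merge: [6] + [40] -> [6, 40]
    Split: [12, 37] -> [12] and [37]
    Merge: [12] + [37] -> [12, 37]
  Merge: [6, 40] + [12, 37] -> [6, 12, 37, 40]
Merge: [5, 7, 11, 22] + [6, 12, 37, 40] -> [5, 6, 7, 11, 12, 22, 37, 40]

Final sorted array: [5, 6, 7, 11, 12, 22, 37, 40]

The merge sort proceeds by recursively splitting the array and merging sorted halves.
After all merges, the sorted array is [5, 6, 7, 11, 12, 22, 37, 40].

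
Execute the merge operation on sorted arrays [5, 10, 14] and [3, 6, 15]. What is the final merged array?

Merging process:

Compare 5 vs 3: take 3 from right. Merged: [3]
Compare 5 vs 6: take 5 from left. Merged: [3, 5]
Compare 10 vs 6: take 6 from right. Merged: [3, 5, 6]
Compare 10 vs 15: take 10 from left. Merged: [3, 5, 6, 10]
Compare 14 vs 15: take 14 from left. Merged: [3, 5, 6, 10, 14]
Append remaining from right: [15]. Merged: [3, 5, 6, 10, 14, 15]

Final merged array: [3, 5, 6, 10, 14, 15]
Total comparisons: 5

The merged array is [3, 5, 6, 10, 14, 15], requiring 5 comparisons. The merge step runs in O(n) time where n is the total number of elements.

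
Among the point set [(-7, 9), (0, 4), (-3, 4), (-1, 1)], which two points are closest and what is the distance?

Computing all pairwise distances among 4 points:

d((-7, 9), (0, 4)) = 8.6023
d((-7, 9), (-3, 4)) = 6.4031
d((-7, 9), (-1, 1)) = 10.0
d((0, 4), (-3, 4)) = 3.0 <-- minimum
d((0, 4), (-1, 1)) = 3.1623
d((-3, 4), (-1, 1)) = 3.6056

Closest pair: (0, 4) and (-3, 4) with distance 3.0

The closest pair is (0, 4) and (-3, 4) with Euclidean distance 3.0. For 4 points, brute-force pairwise comparison is shown above. For large n, the divide-and-conquer algorithm (sort by x, recurse on halves, check the dividing strip) achieves O(n log n).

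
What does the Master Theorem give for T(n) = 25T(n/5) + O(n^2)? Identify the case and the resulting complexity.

Master Theorem for T(n) = 25T(n/5) + O(n^2):

a = 25, b = 5, c = 2
log_b(a) = log_5(25) = 2.0000

Case 2: c = 2 = log_5(25) = 2.0000
T(n) = O(n^2 log n) = O(n^2 log n)

For T(n) = 25T(n/5) + O(n^2): log_5(25) = 2.0000. This is Case 2 of the Master Theorem (c = log_b(a), equal work at all levels), giving O(n^2 log n).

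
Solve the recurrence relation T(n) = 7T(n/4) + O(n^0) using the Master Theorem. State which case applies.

Master Theorem for T(n) = 7T(n/4) + O(n^0):

a = 7, b = 4, c = 0
log_b(a) = log_4(7) = 1.4037

Case 1: c = 0 < log_4(7) = 1.4037
T(n) = O(n^(log_4 7))

For T(n) = 7T(n/4) + O(n^0): log_4(7) = 1.4037. This is Case 1 of the Master Theorem (c < log_b(a), work dominated by leaves), giving O(n^(log_4 7)).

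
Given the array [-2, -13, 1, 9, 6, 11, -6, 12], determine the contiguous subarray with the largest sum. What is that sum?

Using Kadane's algorithm on [-2, -13, 1, 9, 6, 11, -6, 12]:

Scanning through the array:
Position 1 (value -13): max_ending_here = -13, max_so_far = -2
Position 2 (value 1): max_ending_here = 1, max_so_far = 1
Position 3 (value 9): max_ending_here = 10, max_so_far = 10
Position 4 (value 6): max_ending_here = 16, max_so_far = 16
Position 5 (value 11): max_ending_here = 27, max_so_far = 27
Position 6 (value -6): max_ending_here = 21, max_so_far = 27
Position 7 (value 12): max_ending_here = 33, max_so_far = 33

Maximum subarray: [1, 9, 6, 11, -6, 12]
Maximum sum: 33

The maximum subarray is [1, 9, 6, 11, -6, 12] with sum 33. This subarray runs from index 2 to index 7.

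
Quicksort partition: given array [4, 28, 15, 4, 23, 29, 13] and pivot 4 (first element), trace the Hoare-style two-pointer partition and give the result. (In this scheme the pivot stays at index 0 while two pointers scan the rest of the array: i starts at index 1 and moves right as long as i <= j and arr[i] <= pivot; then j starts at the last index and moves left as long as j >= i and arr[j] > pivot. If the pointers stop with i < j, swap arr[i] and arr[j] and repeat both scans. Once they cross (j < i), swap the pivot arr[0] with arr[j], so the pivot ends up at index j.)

Hoare-style two-pointer partition with pivot = 4:

Initial array: [4, 28, 15, 4, 23, 29, 13]

Pointers start at i = 1, j = 6.
i stops at index 1 (arr[1]=28 > 4), j stops at index 3 (arr[3]=4 <= 4): swap arr[1] and arr[3], array becomes [4, 4, 15, 28, 23, 29, 13]
i ends at 2, j ends at 1: the pointers have crossed (j < i), so scanning stops.

Swap pivot arr[0] with arr[1] to place pivot at position 1: [4, 4, 15, 28, 23, 29, 13]
Pivot position: 1

After partitioning with pivot 4, the array becomes [4, 4, 15, 28, 23, 29, 13]. The pivot is placed at index 1. All elements to the left of the pivot are <= 4, and all elements to the right are > 4.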